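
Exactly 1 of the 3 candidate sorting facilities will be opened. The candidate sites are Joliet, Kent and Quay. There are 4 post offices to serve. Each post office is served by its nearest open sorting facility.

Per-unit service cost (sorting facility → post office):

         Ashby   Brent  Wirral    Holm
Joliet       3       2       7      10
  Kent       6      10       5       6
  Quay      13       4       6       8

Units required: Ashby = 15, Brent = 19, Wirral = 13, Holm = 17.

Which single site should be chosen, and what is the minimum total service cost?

With exactly 1 open, each post office uses its cheapest among the chosen.
{Joliet}: Ashby→Joliet 3·15=45, Brent→Joliet 2·19=38, Wirral→Joliet 7·13=91, Holm→Joliet 10·17=170. Service cost 344.
{Kent}: service cost 447
{Quay}: service cost 485
Among all 3 size-1 choices, {Joliet} is lowest.

Choose Joliet only; total service cost 344.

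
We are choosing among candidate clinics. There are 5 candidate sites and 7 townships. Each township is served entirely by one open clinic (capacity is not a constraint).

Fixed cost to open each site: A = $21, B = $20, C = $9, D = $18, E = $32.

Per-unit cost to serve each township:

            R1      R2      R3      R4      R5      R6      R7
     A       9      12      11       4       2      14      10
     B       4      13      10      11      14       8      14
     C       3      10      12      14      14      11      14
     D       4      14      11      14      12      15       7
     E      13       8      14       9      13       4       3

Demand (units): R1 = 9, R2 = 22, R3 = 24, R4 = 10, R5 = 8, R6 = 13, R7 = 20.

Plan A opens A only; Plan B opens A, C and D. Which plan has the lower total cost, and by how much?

Plan B is cheaper by 170.

Plan A: {A}: R1→A 9·9=81, R2→A 12·22=264, R3→A 11·24=264, R4→A 4·10=40, R5→A 2·8=16, R6→A 14·13=182, R7→A 10·20=200. Service 1047; fixed 21; total 1068.
Plan B: {A, C, D}: R1→C 3·9=27, R2→C 10·22=220, R3→A 11·24=264, R4→A 4·10=40, R5→A 2·8=16, R6→C 11·13=143, R7→D 7·20=140. Service 850; fixed 48; total 898.
Difference: |1068 − 898| = 170.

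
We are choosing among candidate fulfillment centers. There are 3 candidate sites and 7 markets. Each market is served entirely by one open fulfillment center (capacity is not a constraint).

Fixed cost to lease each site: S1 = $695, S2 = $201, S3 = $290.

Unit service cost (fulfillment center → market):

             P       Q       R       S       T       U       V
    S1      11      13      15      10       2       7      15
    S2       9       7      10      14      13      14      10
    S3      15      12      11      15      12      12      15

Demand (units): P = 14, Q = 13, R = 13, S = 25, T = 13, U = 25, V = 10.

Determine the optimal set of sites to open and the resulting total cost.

For any fixed open set, each market goes to its cheapest open site; total = fixed + service.
{S2}: P→S2 9·14=126, Q→S2 7·13=91, R→S2 10·13=130, S→S2 14·25=350, T→S2 13·13=169, U→S2 14·25=350, V→S2 10·10=100. Service 1316; fixed 201; total 1517.
{S2, S3}: P→S2 9·14=126, Q→S2 7·13=91, R→S2 10·13=130, S→S2 14·25=350, T→S3 12·13=156, U→S3 12·25=300, V→S2 10·10=100. Service 1253; fixed 491; total 1744.
{S3}: service 1490 + fixed 290 = 1780
{S1, S2, S3}: P→S2 9·14=126, Q→S2 7·13=91, R→S2 10·13=130, S→S1 10·25=250, T→S1 2·13=26, U→S1 7·25=175, V→S2 10·10=100. Service 898; fixed 1186; total 2084.
No other subset beats 1517.

Open S2 only; minimum total cost 1517.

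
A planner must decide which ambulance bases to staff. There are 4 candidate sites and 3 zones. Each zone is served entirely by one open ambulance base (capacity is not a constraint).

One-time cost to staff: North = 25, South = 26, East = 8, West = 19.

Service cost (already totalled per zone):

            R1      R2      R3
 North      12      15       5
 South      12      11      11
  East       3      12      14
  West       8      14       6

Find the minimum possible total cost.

Minimum total cost: 37

For any fixed open set, each zone goes to its cheapest open site; total = fixed + service.
{East}: R1→East 3, R2→East 12, R3→East 14. Service 29; fixed 8; total 37.
{West}: R1→West 8, R2→West 14, R3→West 6. Service 28; fixed 19; total 47.
{East, West}: service 21 + fixed 27 = 48
{North, South, East, West}: R1→East 3, R2→South 11, R3→North 5. Service 19; fixed 78; total 97.
(All 15 nonempty subsets were checked; East only is lowest.)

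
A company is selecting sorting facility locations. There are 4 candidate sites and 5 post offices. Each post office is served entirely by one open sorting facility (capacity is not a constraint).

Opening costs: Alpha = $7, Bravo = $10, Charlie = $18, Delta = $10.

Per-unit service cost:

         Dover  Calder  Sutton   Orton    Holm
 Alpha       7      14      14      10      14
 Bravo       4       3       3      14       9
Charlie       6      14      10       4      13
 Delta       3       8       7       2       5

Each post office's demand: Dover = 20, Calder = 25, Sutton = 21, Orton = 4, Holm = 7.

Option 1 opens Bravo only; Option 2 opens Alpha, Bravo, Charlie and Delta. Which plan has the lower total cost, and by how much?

Option 2 is cheaper by 61.

Option 1: {Bravo}: Dover→Bravo 4·20=80, Calder→Bravo 3·25=75, Sutton→Bravo 3·21=63, Orton→Bravo 14·4=56, Holm→Bravo 9·7=63. Service 337; fixed 10; total 347.
Option 2: {Alpha, Bravo, Charlie, Delta}: Dover→Delta 3·20=60, Calder→Bravo 3·25=75, Sutton→Bravo 3·21=63, Orton→Delta 2·4=8, Holm→Delta 5·7=35. Service 241; fixed 45; total 286.
Difference: |347 − 286| = 61.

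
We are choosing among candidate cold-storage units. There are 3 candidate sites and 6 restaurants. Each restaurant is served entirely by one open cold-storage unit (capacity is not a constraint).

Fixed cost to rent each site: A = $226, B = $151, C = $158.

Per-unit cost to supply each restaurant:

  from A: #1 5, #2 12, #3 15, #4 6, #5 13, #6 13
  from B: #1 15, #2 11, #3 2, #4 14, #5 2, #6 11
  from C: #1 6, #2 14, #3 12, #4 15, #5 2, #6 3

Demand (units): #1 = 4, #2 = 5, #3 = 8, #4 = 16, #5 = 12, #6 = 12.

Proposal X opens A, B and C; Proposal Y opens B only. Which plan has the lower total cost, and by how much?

Proposal X: {A, B, C}: #1→A 5·4=20, #2→B 11·5=55, #3→B 2·8=16, #4→A 6·16=96, #5→B 2·12=24, #6→C 3·12=36. Service 247; fixed 535; total 782.
Proposal Y: {B}: #1→B 15·4=60, #2→B 11·5=55, #3→B 2·8=16, #4→B 14·16=224, #5→B 2·12=24, #6→B 11·12=132. Service 511; fixed 151; total 662.
Difference: |782 − 662| = 120.

Proposal Y is cheaper by 120.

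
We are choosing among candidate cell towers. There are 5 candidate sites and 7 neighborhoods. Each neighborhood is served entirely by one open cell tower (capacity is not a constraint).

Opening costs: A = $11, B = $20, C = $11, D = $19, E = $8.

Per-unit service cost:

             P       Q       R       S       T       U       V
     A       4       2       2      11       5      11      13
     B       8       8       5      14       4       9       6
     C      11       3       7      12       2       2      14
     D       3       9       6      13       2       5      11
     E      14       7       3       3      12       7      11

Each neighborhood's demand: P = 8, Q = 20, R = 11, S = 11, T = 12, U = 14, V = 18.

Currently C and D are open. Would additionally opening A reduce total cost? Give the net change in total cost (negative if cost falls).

Yes — net change −64 (cost falls by 64).

Current service cost with {C, D}: 532.
Adding A: each neighborhood re-picks its cheapest; new service cost 457, saving 75.
Extra fixed cost: 11. Net change = 11 − 75 = -64.
(Totals: 562 → 498.)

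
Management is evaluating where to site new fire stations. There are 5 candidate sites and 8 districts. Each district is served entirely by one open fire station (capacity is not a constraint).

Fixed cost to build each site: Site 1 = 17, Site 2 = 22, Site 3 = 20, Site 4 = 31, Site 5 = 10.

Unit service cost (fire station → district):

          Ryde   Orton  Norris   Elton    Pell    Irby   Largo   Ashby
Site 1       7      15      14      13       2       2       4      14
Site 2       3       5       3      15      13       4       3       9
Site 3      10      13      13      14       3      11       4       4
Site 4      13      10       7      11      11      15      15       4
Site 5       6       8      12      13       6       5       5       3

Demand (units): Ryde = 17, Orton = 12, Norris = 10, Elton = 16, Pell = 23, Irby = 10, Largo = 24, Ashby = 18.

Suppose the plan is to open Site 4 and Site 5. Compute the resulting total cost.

Total cost: 847

Each district is assigned to its cheapest site among the open ones.
{Site 4, Site 5}: Ryde→Site 5 6·17=102, Orton→Site 5 8·12=96, Norris→Site 4 7·10=70, Elton→Site 4 11·16=176, Pell→Site 5 6·23=138, Irby→Site 5 5·10=50, Largo→Site 5 5·24=120, Ashby→Site 5 3·18=54. Service 806; fixed 41; total 847.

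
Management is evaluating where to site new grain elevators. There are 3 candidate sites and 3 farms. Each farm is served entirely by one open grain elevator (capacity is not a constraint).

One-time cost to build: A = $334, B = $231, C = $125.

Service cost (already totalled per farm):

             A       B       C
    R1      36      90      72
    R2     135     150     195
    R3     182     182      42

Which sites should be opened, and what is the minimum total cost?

For any fixed open set, each farm goes to its cheapest open site; total = fixed + service.
{C}: R1→C 72, R2→C 195, R3→C 42. Service 309; fixed 125; total 434.
{B, C}: R1→C 72, R2→B 150, R3→C 42. Service 264; fixed 356; total 620.
{B}: R1→B 90, R2→B 150, R3→B 182. Service 422; fixed 231; total 653.
{A, B, C}: service 213 + fixed 690 = 903
No other subset beats 434.

Open C only; minimum total cost 434.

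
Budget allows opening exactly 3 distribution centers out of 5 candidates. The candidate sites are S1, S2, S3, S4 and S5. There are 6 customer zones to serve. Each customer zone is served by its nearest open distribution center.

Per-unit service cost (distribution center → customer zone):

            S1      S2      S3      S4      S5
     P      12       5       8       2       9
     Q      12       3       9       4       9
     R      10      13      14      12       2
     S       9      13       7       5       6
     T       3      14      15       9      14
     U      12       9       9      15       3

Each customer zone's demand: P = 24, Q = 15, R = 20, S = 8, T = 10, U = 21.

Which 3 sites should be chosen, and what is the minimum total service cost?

With exactly 3 open, each customer zone uses its cheapest among the chosen.
{S1, S4, S5}: P→S4 2·24=48, Q→S4 4·15=60, R→S5 2·20=40, S→S4 5·8=40, T→S1 3·10=30, U→S5 3·21=63. Service cost 281.
{S2, S4, S5}: service cost 326
{S3, S4, S5}: service cost 341
Among all 10 size-3 choices, {S1, S4, S5} is lowest.

Choose S1, S4 and S5; total service cost 281.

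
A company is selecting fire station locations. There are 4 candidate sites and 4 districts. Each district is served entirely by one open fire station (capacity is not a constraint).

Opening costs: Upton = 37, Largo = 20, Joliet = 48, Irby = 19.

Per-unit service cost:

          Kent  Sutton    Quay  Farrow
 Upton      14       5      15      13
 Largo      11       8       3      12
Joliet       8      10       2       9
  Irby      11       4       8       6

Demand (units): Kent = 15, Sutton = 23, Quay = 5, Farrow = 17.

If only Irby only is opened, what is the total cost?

Total cost: 418

Each district is assigned to its cheapest site among the open ones.
{Irby}: Kent→Irby 11·15=165, Sutton→Irby 4·23=92, Quay→Irby 8·5=40, Farrow→Irby 6·17=102. Service 399; fixed 19; total 418.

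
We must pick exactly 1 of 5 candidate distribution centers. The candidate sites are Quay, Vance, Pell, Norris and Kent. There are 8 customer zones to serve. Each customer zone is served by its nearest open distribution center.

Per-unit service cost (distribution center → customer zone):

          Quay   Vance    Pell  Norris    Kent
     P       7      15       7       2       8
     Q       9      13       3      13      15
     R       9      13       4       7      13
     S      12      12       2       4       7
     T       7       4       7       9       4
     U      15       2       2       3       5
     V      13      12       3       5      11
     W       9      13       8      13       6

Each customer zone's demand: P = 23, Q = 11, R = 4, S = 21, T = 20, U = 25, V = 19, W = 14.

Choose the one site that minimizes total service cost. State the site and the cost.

With exactly 1 open, each customer zone uses its cheapest among the chosen.
{Pell}: P→Pell 7·23=161, Q→Pell 3·11=33, R→Pell 4·4=16, S→Pell 2·21=42, T→Pell 7·20=140, U→Pell 2·25=50, V→Pell 3·19=57, W→Pell 8·14=112. Service cost 611.
{Norris}: service cost 833
{Kent}: service cost 1046
Among all 5 size-1 choices, {Pell} is lowest.

Choose Pell only; total service cost 611.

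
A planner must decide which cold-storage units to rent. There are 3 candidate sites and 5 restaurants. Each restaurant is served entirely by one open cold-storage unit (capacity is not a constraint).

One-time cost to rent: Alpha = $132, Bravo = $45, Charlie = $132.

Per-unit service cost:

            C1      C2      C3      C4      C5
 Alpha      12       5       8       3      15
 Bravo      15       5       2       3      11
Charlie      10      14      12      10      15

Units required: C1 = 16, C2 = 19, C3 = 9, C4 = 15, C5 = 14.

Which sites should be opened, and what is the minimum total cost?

For any fixed open set, each restaurant goes to its cheapest open site; total = fixed + service.
{Bravo}: C1→Bravo 15·16=240, C2→Bravo 5·19=95, C3→Bravo 2·9=18, C4→Bravo 3·15=45, C5→Bravo 11·14=154. Service 552; fixed 45; total 597.
{Bravo, Charlie}: C1→Charlie 10·16=160, C2→Bravo 5·19=95, C3→Bravo 2·9=18, C4→Bravo 3·15=45, C5→Bravo 11·14=154. Service 472; fixed 177; total 649.
{Alpha, Bravo}: service 504 + fixed 177 = 681
{Alpha, Bravo, Charlie}: C1→Charlie 10·16=160, C2→Alpha 5·19=95, C3→Bravo 2·9=18, C4→Alpha 3·15=45, C5→Bravo 11·14=154. Service 472; fixed 309; total 781.
(All 7 nonempty subsets were checked; Bravo only is lowest.)

Open Bravo only; minimum total cost 597.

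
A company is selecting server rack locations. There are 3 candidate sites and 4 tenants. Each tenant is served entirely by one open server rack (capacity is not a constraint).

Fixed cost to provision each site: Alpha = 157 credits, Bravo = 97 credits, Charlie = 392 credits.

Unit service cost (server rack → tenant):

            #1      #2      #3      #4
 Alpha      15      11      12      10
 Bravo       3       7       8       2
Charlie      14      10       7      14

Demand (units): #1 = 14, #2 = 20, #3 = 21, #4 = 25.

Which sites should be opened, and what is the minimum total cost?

Open Bravo only; minimum total cost 497.

For any fixed open set, each tenant goes to its cheapest open site; total = fixed + service.
{Bravo}: #1→Bravo 3·14=42, #2→Bravo 7·20=140, #3→Bravo 8·21=168, #4→Bravo 2·25=50. Service 400; fixed 97; total 497.
{Alpha, Bravo}: service 400 + fixed 254 = 654
{Bravo, Charlie}: service 379 + fixed 489 = 868
{Alpha, Bravo, Charlie}: service 379 + fixed 646 = 1025
(All 7 nonempty subsets were checked; Bravo only is lowest.)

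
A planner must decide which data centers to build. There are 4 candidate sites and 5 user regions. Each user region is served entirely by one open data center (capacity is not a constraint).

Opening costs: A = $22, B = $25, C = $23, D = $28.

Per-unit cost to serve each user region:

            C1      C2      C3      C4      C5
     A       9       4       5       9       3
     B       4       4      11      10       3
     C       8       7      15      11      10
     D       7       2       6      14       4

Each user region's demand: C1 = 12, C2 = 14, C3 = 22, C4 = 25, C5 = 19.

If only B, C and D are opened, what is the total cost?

Total cost: 591

Each user region is assigned to its cheapest site among the open ones.
{B, C, D}: C1→B 4·12=48, C2→D 2·14=28, C3→D 6·22=132, C4→B 10·25=250, C5→B 3·19=57. Service 515; fixed 76; total 591.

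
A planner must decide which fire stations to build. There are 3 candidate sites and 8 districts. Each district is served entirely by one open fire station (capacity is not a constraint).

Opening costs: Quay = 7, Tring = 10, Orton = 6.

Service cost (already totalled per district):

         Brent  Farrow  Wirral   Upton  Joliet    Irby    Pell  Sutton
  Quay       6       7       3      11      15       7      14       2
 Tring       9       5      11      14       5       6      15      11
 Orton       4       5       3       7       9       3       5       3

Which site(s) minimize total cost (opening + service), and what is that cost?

For any fixed open set, each district goes to its cheapest open site; total = fixed + service.
{Orton}: Brent→Orton 4, Farrow→Orton 5, Wirral→Orton 3, Upton→Orton 7, Joliet→Orton 9, Irby→Orton 3, Pell→Orton 5, Sutton→Orton 3. Service 39; fixed 6; total 45.
{Quay, Orton}: service 38 + fixed 13 = 51
{Tring, Orton}: service 35 + fixed 16 = 51
{Quay, Tring, Orton}: Brent→Orton 4, Farrow→Tring 5, Wirral→Quay 3, Upton→Orton 7, Joliet→Tring 5, Irby→Orton 3, Pell→Orton 5, Sutton→Quay 2. Service 34; fixed 23; total 57.
No other subset beats 45.

Open Orton only; minimum total cost 45.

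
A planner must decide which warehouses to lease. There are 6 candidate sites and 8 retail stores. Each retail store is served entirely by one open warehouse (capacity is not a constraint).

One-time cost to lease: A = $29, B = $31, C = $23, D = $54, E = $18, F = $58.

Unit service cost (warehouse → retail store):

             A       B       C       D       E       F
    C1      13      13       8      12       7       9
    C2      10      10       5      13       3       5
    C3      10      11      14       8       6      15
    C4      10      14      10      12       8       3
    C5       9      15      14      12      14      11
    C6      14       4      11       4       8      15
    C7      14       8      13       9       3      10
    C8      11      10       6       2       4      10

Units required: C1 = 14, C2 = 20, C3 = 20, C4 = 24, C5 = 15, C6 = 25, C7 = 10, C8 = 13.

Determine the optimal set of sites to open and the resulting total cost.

Open A, D, E and F; minimum total cost 800.

For any fixed open set, each retail store goes to its cheapest open site; total = fixed + service.
{A, D, E, F}: C1→E 7·14=98, C2→E 3·20=60, C3→E 6·20=120, C4→F 3·24=72, C5→A 9·15=135, C6→D 4·25=100, C7→E 3·10=30, C8→D 2·13=26. Service 641; fixed 159; total 800.
{D, E, F}: C1→E 7·14=98, C2→E 3·20=60, C3→E 6·20=120, C4→F 3·24=72, C5→F 11·15=165, C6→D 4·25=100, C7→E 3·10=30, C8→D 2·13=26. Service 671; fixed 130; total 801.
{A, B, E, F}: service 667 + fixed 136 = 803
{A, B, C, D, E, F}: C1→E 7·14=98, C2→E 3·20=60, C3→E 6·20=120, C4→F 3·24=72, C5→A 9·15=135, C6→B 4·25=100, C7→E 3·10=30, C8→D 2·13=26. Service 641; fixed 213; total 854.
No other subset beats 800.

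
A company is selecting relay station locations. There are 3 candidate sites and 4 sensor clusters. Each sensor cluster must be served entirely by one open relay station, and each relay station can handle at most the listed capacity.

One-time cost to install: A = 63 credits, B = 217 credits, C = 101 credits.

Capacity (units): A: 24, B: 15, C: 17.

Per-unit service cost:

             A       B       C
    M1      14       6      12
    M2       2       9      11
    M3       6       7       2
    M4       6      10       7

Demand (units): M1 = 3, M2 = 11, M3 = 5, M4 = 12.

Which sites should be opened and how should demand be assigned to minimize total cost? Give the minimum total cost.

Open {A, C}: M1→C 12·3=36, M2→A 2·11=22, M3→C 2·5=10, M4→A 6·12=72.
Loads: A carries 23/24, C carries 8/17. Service 140; fixed 164; total 304.
Next best feasible plan costs 322.

Minimum total cost: 304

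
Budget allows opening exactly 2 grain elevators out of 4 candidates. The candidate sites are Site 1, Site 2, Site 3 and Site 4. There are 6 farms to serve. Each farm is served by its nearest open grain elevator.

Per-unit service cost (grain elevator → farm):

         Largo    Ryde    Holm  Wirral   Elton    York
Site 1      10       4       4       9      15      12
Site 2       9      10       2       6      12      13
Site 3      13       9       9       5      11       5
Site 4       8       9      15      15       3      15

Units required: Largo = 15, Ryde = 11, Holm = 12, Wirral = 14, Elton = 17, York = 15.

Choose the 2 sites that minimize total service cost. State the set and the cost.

Choose Site 3 and Site 4; total service cost 523.

With exactly 2 open, each farm uses its cheapest among the chosen.
{Site 3, Site 4}: Largo→Site 4 8·15=120, Ryde→Site 3 9·11=99, Holm→Site 3 9·12=108, Wirral→Site 3 5·14=70, Elton→Site 4 3·17=51, York→Site 3 5·15=75. Service cost 523.
{Site 1, Site 4}: service cost 569
{Site 2, Site 4}: service cost 573
Among all 6 size-2 choices, {Site 3, Site 4} is lowest.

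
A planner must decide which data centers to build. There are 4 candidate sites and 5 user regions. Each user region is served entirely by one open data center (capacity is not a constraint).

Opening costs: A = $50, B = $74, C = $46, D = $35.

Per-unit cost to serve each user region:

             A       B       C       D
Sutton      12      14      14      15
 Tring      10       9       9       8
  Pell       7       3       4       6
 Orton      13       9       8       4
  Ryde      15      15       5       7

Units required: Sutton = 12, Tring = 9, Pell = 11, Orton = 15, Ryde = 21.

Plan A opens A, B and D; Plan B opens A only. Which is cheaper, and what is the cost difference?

Plan A: {A, B, D}: Sutton→A 12·12=144, Tring→D 8·9=72, Pell→B 3·11=33, Orton→D 4·15=60, Ryde→D 7·21=147. Service 456; fixed 159; total 615.
Plan B: {A}: Sutton→A 12·12=144, Tring→A 10·9=90, Pell→A 7·11=77, Orton→A 13·15=195, Ryde→A 15·21=315. Service 821; fixed 50; total 871.
Difference: |615 − 871| = 256.

Plan A is cheaper by 256.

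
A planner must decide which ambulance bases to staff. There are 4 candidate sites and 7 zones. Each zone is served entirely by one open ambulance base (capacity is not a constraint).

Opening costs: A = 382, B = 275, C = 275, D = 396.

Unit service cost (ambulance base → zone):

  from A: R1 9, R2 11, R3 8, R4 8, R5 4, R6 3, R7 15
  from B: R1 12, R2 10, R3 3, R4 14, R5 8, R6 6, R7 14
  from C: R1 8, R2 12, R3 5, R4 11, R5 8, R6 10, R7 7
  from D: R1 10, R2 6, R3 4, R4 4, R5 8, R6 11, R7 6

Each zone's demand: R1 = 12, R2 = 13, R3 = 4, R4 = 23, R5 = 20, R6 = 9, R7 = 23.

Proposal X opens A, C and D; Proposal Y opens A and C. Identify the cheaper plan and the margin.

Proposal Y is cheaper by 212.

Proposal X: {A, C, D}: R1→C 8·12=96, R2→D 6·13=78, R3→D 4·4=16, R4→D 4·23=92, R5→A 4·20=80, R6→A 3·9=27, R7→D 6·23=138. Service 527; fixed 1053; total 1580.
Proposal Y: {A, C}: R1→C 8·12=96, R2→A 11·13=143, R3→C 5·4=20, R4→A 8·23=184, R5→A 4·20=80, R6→A 3·9=27, R7→C 7·23=161. Service 711; fixed 657; total 1368.
Difference: |1580 − 1368| = 212.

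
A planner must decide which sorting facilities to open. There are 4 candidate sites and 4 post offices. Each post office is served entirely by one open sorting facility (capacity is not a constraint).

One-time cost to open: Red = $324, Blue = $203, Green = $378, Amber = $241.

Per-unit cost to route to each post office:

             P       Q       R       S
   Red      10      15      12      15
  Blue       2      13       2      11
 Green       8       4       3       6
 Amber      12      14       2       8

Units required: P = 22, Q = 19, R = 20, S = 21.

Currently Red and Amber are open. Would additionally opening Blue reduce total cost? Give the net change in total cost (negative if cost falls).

Current service cost with {Red, Amber}: 694.
Adding Blue: each post office re-picks its cheapest; new service cost 499, saving 195.
Extra fixed cost: 203. Net change = 203 − 195 = 8.
(Totals: 1259 → 1267.)

No — net change +8 (cost rises by 8).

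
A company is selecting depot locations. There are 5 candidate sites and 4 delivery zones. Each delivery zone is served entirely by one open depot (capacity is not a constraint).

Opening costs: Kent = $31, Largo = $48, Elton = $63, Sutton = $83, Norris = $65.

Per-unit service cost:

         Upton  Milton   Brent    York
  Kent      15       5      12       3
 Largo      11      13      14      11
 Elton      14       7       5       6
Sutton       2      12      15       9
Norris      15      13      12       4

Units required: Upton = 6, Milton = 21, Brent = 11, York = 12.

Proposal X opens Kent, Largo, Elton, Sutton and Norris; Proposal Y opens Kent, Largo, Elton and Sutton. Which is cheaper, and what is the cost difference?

Proposal Y is cheaper by 65.

Proposal X: {Kent, Largo, Elton, Sutton, Norris}: Upton→Sutton 2·6=12, Milton→Kent 5·21=105, Brent→Elton 5·11=55, York→Kent 3·12=36. Service 208; fixed 290; total 498.
Proposal Y: {Kent, Largo, Elton, Sutton}: Upton→Sutton 2·6=12, Milton→Kent 5·21=105, Brent→Elton 5·11=55, York→Kent 3·12=36. Service 208; fixed 225; total 433.
Difference: |498 − 433| = 65.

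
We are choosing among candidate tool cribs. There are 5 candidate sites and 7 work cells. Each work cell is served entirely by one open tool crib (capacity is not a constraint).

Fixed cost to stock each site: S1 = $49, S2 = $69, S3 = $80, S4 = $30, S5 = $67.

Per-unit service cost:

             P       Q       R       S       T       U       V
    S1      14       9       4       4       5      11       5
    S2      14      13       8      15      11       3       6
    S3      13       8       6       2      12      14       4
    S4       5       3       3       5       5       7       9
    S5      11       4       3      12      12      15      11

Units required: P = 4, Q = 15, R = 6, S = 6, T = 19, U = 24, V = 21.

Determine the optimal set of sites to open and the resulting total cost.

For any fixed open set, each work cell goes to its cheapest open site; total = fixed + service.
{S2, S4}: P→S4 5·4=20, Q→S4 3·15=45, R→S4 3·6=18, S→S4 5·6=30, T→S4 5·19=95, U→S2 3·24=72, V→S2 6·21=126. Service 406; fixed 99; total 505.
{S2, S3, S4}: P→S4 5·4=20, Q→S4 3·15=45, R→S4 3·6=18, S→S3 2·6=12, T→S4 5·19=95, U→S2 3·24=72, V→S3 4·21=84. Service 346; fixed 179; total 525.
{S1, S2, S4}: P→S4 5·4=20, Q→S4 3·15=45, R→S4 3·6=18, S→S1 4·6=24, T→S1 5·19=95, U→S2 3·24=72, V→S1 5·21=105. Service 379; fixed 148; total 527.
{S1, S2, S3, S4, S5}: P→S4 5·4=20, Q→S4 3·15=45, R→S4 3·6=18, S→S3 2·6=12, T→S1 5·19=95, U→S2 3·24=72, V→S3 4·21=84. Service 346; fixed 295; total 641.
No other subset beats 505.

Open S2 and S4; minimum total cost 505.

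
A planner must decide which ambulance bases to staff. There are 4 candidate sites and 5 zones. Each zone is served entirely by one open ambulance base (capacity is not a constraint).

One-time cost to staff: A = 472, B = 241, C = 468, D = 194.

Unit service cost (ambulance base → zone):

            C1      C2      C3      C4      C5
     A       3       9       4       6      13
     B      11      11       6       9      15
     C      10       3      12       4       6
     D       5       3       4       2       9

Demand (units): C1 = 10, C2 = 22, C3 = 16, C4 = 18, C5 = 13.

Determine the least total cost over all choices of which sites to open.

For any fixed open set, each zone goes to its cheapest open site; total = fixed + service.
{D}: C1→D 5·10=50, C2→D 3·22=66, C3→D 4·16=64, C4→D 2·18=36, C5→D 9·13=117. Service 333; fixed 194; total 527.
{B, D}: C1→D 5·10=50, C2→D 3·22=66, C3→D 4·16=64, C4→D 2·18=36, C5→D 9·13=117. Service 333; fixed 435; total 768.
{C, D}: service 294 + fixed 662 = 956
{A, B, C, D}: service 274 + fixed 1375 = 1649
No other subset beats 527.

Minimum total cost: 527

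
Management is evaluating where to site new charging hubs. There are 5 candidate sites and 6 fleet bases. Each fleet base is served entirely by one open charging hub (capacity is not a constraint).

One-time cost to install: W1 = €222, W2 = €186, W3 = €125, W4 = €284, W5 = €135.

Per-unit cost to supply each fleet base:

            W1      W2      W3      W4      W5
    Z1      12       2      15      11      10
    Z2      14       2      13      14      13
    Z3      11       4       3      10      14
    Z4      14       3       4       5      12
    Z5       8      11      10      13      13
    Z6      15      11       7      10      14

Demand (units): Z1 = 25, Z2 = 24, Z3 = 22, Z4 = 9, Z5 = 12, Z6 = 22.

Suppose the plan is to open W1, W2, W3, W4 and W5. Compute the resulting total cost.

Each fleet base is assigned to its cheapest site among the open ones.
{W1, W2, W3, W4, W5}: Z1→W2 2·25=50, Z2→W2 2·24=48, Z3→W3 3·22=66, Z4→W2 3·9=27, Z5→W1 8·12=96, Z6→W3 7·22=154. Service 441; fixed 952; total 1393.

Total cost: 1393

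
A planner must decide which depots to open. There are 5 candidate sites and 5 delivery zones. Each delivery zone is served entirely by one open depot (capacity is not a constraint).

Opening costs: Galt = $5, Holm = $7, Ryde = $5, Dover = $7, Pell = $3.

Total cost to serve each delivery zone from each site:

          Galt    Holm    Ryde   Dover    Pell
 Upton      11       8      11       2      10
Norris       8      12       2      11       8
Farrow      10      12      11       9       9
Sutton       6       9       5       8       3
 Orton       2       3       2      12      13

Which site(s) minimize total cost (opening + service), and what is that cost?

Open Ryde and Dover; minimum total cost 32.

For any fixed open set, each delivery zone goes to its cheapest open site; total = fixed + service.
{Ryde, Dover}: Upton→Dover 2, Norris→Ryde 2, Farrow→Dover 9, Sutton→Ryde 5, Orton→Ryde 2. Service 20; fixed 12; total 32.
{Ryde, Dover, Pell}: service 18 + fixed 15 = 33
{Ryde, Pell}: Upton→Pell 10, Norris→Ryde 2, Farrow→Pell 9, Sutton→Pell 3, Orton→Ryde 2. Service 26; fixed 8; total 34.
{Galt, Holm, Ryde, Dover, Pell}: Upton→Dover 2, Norris→Ryde 2, Farrow→Dover 9, Sutton→Pell 3, Orton→Galt 2. Service 18; fixed 27; total 45.
No other subset beats 32.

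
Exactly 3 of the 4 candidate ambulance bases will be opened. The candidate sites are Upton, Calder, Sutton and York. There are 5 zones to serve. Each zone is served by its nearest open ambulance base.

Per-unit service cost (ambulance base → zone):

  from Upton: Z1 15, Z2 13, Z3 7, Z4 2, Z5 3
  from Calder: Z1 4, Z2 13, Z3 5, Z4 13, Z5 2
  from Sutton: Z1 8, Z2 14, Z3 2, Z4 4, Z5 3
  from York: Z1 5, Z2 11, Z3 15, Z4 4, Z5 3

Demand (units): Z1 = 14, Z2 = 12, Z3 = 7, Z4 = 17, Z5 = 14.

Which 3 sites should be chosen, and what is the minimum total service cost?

With exactly 3 open, each zone uses its cheapest among the chosen.
{Upton, Calder, York}: Z1→Calder 4·14=56, Z2→York 11·12=132, Z3→Calder 5·7=35, Z4→Upton 2·17=34, Z5→Calder 2·14=28. Service cost 285.
{Upton, Calder, Sutton}: service cost 288
{Upton, Sutton, York}: service cost 292
Among all 4 size-3 choices, {Upton, Calder, York} is lowest.

Choose Upton, Calder and York; total service cost 285.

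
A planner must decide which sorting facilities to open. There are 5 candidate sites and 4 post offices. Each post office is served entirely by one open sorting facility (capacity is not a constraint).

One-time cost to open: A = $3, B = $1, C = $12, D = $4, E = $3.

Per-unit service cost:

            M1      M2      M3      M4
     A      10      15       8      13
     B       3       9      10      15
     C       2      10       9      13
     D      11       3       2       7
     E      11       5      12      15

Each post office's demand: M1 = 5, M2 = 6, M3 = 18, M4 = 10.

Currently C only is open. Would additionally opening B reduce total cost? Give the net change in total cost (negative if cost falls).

Yes — net change −5 (cost falls by 5).

Current service cost with {C}: 362.
Adding B: each post office re-picks its cheapest; new service cost 356, saving 6.
Extra fixed cost: 1. Net change = 1 − 6 = -5.
(Totals: 374 → 369.)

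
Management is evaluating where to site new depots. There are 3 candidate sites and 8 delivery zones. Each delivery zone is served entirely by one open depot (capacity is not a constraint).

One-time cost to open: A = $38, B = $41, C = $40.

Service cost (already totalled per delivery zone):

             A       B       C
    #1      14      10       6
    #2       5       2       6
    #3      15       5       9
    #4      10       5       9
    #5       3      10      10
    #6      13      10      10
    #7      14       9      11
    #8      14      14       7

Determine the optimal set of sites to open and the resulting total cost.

Open B only; minimum total cost 106.

For any fixed open set, each delivery zone goes to its cheapest open site; total = fixed + service.
{B}: #1→B 10, #2→B 2, #3→B 5, #4→B 5, #5→B 10, #6→B 10, #7→B 9, #8→B 14. Service 65; fixed 41; total 106.
{C}: #1→C 6, #2→C 6, #3→C 9, #4→C 9, #5→C 10, #6→C 10, #7→C 11, #8→C 7. Service 68; fixed 40; total 108.
{A}: #1→A 14, #2→A 5, #3→A 15, #4→A 10, #5→A 3, #6→A 13, #7→A 14, #8→A 14. Service 88; fixed 38; total 126.
{A, B, C}: #1→C 6, #2→B 2, #3→B 5, #4→B 5, #5→A 3, #6→B 10, #7→B 9, #8→C 7. Service 47; fixed 119; total 166.
No other subset beats 106.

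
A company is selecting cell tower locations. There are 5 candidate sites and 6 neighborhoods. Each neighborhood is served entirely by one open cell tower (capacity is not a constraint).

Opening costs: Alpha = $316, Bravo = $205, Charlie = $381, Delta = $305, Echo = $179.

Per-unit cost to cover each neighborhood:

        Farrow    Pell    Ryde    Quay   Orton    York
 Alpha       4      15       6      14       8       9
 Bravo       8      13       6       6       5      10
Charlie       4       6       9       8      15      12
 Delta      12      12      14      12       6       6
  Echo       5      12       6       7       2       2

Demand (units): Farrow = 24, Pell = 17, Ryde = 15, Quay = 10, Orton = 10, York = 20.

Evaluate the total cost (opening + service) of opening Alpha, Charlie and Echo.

Each neighborhood is assigned to its cheapest site among the open ones.
{Alpha, Charlie, Echo}: Farrow→Alpha 4·24=96, Pell→Charlie 6·17=102, Ryde→Alpha 6·15=90, Quay→Echo 7·10=70, Orton→Echo 2·10=20, York→Echo 2·20=40. Service 418; fixed 876; total 1294.

Total cost: 1294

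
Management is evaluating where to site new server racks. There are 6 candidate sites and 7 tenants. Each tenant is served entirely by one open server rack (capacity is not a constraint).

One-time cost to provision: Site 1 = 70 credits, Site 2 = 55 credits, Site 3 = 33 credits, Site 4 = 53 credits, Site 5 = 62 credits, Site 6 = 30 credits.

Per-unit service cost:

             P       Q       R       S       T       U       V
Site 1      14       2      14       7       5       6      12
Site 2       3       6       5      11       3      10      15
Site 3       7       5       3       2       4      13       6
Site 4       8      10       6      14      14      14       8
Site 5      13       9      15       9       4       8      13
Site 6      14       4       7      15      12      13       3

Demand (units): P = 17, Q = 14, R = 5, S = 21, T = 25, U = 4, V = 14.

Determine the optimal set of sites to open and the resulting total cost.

Open Site 2, Site 3 and Site 6; minimum total cost 439.

For any fixed open set, each tenant goes to its cheapest open site; total = fixed + service.
{Site 2, Site 3, Site 6}: P→Site 2 3·17=51, Q→Site 6 4·14=56, R→Site 3 3·5=15, S→Site 3 2·21=42, T→Site 2 3·25=75, U→Site 2 10·4=40, V→Site 6 3·14=42. Service 321; fixed 118; total 439.
{Site 1, Site 2, Site 3, Site 6}: service 277 + fixed 188 = 465
{Site 2, Site 3}: P→Site 2 3·17=51, Q→Site 3 5·14=70, R→Site 3 3·5=15, S→Site 3 2·21=42, T→Site 2 3·25=75, U→Site 2 10·4=40, V→Site 3 6·14=84. Service 377; fixed 88; total 465.
{Site 1, Site 2, Site 3, Site 4, Site 5, Site 6}: service 277 + fixed 303 = 580
No other subset beats 439.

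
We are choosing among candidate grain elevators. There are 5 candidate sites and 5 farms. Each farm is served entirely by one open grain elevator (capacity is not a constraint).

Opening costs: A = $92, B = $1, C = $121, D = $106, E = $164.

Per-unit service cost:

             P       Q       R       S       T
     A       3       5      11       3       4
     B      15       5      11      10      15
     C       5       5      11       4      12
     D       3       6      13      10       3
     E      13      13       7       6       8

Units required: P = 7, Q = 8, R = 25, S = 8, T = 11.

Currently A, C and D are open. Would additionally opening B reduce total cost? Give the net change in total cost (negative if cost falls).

Current service cost with {A, C, D}: 393.
Adding B: each farm re-picks its cheapest; new service cost 393, saving 0.
Extra fixed cost: 1. Net change = 1 − 0 = 1.
(Totals: 712 → 713.)

No — net change +1 (cost rises by 1).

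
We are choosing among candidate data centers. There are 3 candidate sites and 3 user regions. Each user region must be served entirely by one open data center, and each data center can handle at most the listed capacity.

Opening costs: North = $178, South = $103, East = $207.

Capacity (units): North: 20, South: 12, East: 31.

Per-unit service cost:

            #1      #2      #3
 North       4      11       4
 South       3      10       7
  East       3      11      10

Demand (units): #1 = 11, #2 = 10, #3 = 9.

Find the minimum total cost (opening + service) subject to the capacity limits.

Minimum total cost: 440

Open {East}: #1→East 3·11=33, #2→East 11·10=110, #3→East 10·9=90.
Loads: East carries 30/31. Service 233; fixed 207; total 440.
Next best feasible plan costs 460.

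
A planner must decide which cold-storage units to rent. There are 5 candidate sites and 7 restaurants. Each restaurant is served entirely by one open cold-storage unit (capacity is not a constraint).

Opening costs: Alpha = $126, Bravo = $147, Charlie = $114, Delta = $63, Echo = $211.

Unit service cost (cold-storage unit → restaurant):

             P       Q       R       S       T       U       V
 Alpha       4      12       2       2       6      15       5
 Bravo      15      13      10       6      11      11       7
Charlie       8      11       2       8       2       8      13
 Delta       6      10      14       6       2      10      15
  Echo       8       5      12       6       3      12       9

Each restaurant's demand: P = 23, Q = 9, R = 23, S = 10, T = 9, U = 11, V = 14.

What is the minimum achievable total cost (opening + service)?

Minimum total cost: 635

For any fixed open set, each restaurant goes to its cheapest open site; total = fixed + service.
{Alpha, Delta}: P→Alpha 4·23=92, Q→Delta 10·9=90, R→Alpha 2·23=46, S→Alpha 2·10=20, T→Delta 2·9=18, U→Delta 10·11=110, V→Alpha 5·14=70. Service 446; fixed 189; total 635.
{Alpha, Charlie}: service 433 + fixed 240 = 673
{Alpha}: service 555 + fixed 126 = 681
{Alpha, Bravo, Charlie, Delta, Echo}: service 379 + fixed 661 = 1040
No other subset beats 635.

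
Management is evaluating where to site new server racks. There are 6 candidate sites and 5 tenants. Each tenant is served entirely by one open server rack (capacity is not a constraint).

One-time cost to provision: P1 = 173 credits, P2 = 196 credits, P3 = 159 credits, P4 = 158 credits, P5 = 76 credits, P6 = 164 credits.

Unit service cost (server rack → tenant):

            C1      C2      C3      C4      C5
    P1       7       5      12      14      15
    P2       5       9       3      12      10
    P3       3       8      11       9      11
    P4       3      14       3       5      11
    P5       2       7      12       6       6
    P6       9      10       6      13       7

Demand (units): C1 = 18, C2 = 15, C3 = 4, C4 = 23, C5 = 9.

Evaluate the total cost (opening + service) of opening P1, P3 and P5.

Each tenant is assigned to its cheapest site among the open ones.
{P1, P3, P5}: C1→P5 2·18=36, C2→P1 5·15=75, C3→P3 11·4=44, C4→P5 6·23=138, C5→P5 6·9=54. Service 347; fixed 408; total 755.

Total cost: 755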